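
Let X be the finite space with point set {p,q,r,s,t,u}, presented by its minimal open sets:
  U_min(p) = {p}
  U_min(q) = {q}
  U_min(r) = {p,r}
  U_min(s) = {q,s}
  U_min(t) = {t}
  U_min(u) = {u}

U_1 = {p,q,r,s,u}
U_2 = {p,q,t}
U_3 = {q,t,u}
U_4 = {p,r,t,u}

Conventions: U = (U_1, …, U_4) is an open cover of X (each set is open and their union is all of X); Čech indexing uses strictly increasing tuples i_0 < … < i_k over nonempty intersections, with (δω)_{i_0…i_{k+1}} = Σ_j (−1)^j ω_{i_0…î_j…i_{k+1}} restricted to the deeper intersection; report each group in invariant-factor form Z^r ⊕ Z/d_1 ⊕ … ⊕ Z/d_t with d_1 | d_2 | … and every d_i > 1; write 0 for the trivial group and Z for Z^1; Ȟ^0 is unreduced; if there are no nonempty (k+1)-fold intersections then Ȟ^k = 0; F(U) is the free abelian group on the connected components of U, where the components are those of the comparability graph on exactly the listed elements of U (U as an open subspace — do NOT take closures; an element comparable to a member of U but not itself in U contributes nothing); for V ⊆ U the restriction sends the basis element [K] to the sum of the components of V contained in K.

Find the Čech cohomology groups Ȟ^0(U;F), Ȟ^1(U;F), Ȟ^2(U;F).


Ȟ^0(U;F) ≅ Z^4; Ȟ^1(U;F) ≅ 0; Ȟ^2(U;F) ≅ 0

cover nerve:
  U12={p,q} U13={q,u} U14={p,r,u} U23={q,t} U24={p,t} U34={t,u}
  U123={q} U124={p} U134={u} U234={t}
components per intersection:
  U1: {p,r} {q,s} {u}
  U2: {p} {q} {t}
  U3: {q} {t} {u}
  U4: {p,r} {t} {u}
  U12: {p} {q}
  U13: {q} {u}
  U14: {p,r} {u}
  U23: {q} {t}
  U24: {p} {t}
  U34: {t} {u}
  U123: {q}
  U124: {p}
  U134: {u}
  U234: {t}
C dims 12,12,4; δ0: rk 8, SNF 1^8; δ1: rk 4, SNF 1^4
Ȟ^0: (12−8)−0=4 ⇒ Z^4
Ȟ^1: (12−4)−8=0 ⇒ 0
Ȟ^2: (4−0)−4=0 ⇒ 0


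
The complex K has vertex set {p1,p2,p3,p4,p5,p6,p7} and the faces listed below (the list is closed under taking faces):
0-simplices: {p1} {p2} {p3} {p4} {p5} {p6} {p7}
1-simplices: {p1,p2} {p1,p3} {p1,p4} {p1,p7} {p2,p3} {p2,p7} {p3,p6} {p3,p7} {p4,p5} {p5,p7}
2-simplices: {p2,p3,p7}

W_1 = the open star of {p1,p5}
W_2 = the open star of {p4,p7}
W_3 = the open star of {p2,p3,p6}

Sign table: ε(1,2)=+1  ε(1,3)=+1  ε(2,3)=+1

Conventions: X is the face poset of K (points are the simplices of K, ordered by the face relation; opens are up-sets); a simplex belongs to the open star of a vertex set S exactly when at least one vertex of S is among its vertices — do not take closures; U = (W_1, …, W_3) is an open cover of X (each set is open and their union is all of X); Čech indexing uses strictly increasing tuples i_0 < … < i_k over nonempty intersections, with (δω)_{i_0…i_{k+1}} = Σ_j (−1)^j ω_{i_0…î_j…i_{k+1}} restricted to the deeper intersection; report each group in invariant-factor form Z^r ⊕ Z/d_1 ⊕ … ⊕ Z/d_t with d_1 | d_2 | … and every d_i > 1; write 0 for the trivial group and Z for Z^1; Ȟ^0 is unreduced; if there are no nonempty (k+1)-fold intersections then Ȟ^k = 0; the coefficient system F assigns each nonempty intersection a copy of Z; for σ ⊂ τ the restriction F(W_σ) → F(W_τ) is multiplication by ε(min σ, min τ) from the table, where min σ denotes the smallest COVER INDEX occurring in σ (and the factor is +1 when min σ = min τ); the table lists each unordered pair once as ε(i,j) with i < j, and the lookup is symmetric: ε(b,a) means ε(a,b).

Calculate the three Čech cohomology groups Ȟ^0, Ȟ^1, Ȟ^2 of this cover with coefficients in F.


nonempty overlaps:
  W1={{p1},{p5},{p1,p2},{p1,p3},{p1,p4},{p1,p7},{p4,p5},{p5,p7}} W2={{p4},{p7},{p1,p4},{p1,p7},{p2,p7},{p3,p7},{p4,p5},{p5,p7},{p2,p3,p7}} W3={{p2},{p3},{p6},{p1,p2},{p1,p3},{p2,p3},{p2,p7},{p3,p6},{p3,p7},{p2,p3,p7}}
  W12={{p1,p4},{p1,p7},{p4,p5},{p5,p7}} W13={{p1,p2},{p1,p3}} W23={{p2,p7},{p3,p7},{p2,p3,p7}}
C dims 3,3; δ0: rk 2, SNF 1^2
degree 0: 3−2−0 = 1 → Ȟ^0 ≅ Z
degree 1: 3−0−2 = 1 → Ȟ^1 ≅ Z
degree 2: 0−0−0 = 0 → Ȟ^2 ≅ 0

Ȟ^0(U;F) ≅ Z; Ȟ^1(U;F) ≅ Z; Ȟ^2(U;F) ≅ 0


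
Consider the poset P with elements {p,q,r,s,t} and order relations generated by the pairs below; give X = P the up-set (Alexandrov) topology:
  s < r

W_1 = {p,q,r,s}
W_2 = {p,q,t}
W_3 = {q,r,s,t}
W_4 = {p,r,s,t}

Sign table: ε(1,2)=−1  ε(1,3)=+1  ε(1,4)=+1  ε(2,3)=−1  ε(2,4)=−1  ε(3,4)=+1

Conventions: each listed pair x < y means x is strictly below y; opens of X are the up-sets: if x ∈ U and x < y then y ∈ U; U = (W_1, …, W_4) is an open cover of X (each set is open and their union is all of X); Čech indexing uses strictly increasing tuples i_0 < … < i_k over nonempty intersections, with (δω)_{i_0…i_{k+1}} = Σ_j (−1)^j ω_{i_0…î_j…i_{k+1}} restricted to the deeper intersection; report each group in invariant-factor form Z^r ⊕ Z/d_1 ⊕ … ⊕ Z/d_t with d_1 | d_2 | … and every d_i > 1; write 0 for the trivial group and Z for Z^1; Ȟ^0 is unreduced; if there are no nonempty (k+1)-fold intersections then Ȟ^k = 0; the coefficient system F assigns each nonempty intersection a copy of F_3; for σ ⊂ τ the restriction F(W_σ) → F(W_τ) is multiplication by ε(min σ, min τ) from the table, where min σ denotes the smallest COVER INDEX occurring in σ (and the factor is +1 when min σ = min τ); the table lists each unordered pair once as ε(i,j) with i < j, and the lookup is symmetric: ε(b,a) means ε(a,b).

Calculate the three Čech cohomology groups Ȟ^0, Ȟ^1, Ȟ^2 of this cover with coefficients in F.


nerve simplices:
  W12={p,q} W13={q,r,s} W14={p,r,s} W23={q,t} W24={p,t} W34={r,s,t}
  W123={q} W124={p} W134={r,s} W234={t}
C dims 4,6,4; δ0: rk_F3 3; δ1: rk_F3 3
degree 0: 4−3−0 = 1 → Ȟ^0 ≅ Z/3
degree 1: 6−3−3 = 0 → Ȟ^1 ≅ 0
degree 2: 4−0−3 = 1 → Ȟ^2 ≅ Z/3

Ȟ^0 ≅ Z/3,  Ȟ^1 ≅ 0,  Ȟ^2 ≅ Z/3


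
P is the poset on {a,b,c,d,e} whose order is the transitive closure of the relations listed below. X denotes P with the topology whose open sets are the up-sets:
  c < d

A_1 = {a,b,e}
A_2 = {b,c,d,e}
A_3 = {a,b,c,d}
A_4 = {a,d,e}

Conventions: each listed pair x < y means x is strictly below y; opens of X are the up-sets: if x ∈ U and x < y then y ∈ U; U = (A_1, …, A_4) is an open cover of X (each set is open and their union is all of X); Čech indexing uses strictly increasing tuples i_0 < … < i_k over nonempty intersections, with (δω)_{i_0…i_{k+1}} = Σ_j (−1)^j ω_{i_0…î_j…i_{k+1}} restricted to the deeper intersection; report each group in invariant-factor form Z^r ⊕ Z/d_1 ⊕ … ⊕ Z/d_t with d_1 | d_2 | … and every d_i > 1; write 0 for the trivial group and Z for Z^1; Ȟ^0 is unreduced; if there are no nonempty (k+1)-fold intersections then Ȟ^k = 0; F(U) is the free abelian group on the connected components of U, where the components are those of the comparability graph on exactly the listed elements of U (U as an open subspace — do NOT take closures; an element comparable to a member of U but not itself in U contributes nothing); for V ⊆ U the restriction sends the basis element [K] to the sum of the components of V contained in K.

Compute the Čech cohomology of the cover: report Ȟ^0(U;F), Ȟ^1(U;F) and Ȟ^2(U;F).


Ȟ^0 ≅ Z^4; Ȟ^1 ≅ 0; Ȟ^2 ≅ 0

nonempty overlaps:
  A12={b,e} A13={a,b} A14={a,e} A23={b,c,d} A24={d,e} A34={a,d}
  A123={b} A124={e} A134={a} A234={d}
components per intersection:
  A1: {a} {b} {e}
  A2: {b} {c,d} {e}
  A3: {a} {b} {c,d}
  A4: {a} {d} {e}
  A12: {b} {e}
  A13: {a} {b}
  A14: {a} {e}
  A23: {b} {c,d}
  A24: {d} {e}
  A34: {a} {d}
  A123: {b}
  A124: {e}
  A134: {a}
  A234: {d}
C dims 12,12,4; δ0: rk 8, SNF 1^8; δ1: rk 4, SNF 1^4
degree 0: 12−8−0 = 4 → Ȟ^0 ≅ Z^4
degree 1: 12−4−8 = 0 → Ȟ^1 ≅ 0
degree 2: 4−0−4 = 0 → Ȟ^2 ≅ 0


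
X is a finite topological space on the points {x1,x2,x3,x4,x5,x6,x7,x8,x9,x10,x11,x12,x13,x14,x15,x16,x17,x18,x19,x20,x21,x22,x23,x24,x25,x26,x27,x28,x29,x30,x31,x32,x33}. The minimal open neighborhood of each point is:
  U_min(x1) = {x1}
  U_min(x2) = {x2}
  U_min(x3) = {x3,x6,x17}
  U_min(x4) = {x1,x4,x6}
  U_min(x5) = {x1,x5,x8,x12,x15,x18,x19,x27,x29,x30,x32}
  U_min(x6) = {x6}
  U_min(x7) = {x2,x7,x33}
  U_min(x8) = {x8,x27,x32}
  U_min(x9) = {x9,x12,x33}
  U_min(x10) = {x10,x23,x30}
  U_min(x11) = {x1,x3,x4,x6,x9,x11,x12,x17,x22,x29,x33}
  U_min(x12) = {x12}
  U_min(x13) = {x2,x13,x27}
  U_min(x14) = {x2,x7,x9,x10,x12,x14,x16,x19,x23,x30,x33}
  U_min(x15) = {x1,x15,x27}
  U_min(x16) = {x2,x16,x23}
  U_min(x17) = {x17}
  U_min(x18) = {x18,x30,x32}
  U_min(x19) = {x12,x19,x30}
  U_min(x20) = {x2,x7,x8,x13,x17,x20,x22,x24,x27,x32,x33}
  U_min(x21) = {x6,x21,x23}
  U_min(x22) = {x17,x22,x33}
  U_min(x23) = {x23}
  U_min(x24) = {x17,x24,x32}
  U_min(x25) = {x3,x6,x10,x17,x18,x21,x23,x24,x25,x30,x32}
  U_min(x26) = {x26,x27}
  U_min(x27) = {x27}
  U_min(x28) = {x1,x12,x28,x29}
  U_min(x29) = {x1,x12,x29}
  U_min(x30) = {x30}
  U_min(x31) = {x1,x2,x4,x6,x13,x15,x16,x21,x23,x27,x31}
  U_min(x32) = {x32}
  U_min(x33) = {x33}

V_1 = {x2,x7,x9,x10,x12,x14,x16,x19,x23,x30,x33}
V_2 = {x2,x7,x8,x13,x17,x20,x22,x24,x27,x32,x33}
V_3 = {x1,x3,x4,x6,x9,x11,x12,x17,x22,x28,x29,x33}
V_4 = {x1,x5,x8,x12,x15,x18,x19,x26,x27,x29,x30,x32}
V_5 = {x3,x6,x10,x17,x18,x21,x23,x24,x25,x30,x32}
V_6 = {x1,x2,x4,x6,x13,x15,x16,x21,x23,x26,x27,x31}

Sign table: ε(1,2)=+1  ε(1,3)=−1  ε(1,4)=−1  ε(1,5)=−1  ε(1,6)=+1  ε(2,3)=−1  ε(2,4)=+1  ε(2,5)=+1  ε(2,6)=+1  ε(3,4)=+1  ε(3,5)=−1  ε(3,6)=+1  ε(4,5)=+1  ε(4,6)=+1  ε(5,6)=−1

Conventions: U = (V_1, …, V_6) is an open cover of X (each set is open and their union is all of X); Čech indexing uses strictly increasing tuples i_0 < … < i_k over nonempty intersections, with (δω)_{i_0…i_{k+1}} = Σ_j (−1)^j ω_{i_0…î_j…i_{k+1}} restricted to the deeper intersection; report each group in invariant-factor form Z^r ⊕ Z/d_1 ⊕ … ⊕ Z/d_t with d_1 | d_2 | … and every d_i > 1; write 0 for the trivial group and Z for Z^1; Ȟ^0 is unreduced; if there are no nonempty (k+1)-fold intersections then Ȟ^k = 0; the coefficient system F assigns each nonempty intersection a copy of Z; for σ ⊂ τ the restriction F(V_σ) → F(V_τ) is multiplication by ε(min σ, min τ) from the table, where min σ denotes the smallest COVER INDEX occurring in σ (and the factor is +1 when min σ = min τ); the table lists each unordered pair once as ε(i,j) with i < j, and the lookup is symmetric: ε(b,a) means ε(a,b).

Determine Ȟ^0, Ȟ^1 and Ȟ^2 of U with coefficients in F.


Ȟ^0 = 0, Ȟ^1 = Z/2, Ȟ^2 = Z

intersection data:
  V12={x2,x7,x33} V13={x9,x12,x33} V14={x12,x19,x30} V15={x10,x23,x30} V16={x2,x16,x23} V23={x17,x22,x33} V24={x8,x27,x32} V25={x17,x24,x32} V26={x2,x13,x27} V34={x1,x12,x29} V35={x3,x6,x17} V36={x1,x4,x6} V45={x18,x30,x32} V46={x1,x15,x26,x27} V56={x6,x21,x23}
  V123={x33} V126={x2} V134={x12} V145={x30} V156={x23} V235={x17} V245={x32} V246={x27} V346={x1} V356={x6}
C dims 6,15,10; δ0: rk 6, SNF 1^5·2; δ1: rk 9, SNF 1^9
Ȟ^0 = (6 − 6) − 0 = 0, so Ȟ^0 ≅ 0
Ȟ^1 = (15 − 9) − 6 = 0 plus torsion [2], so Ȟ^1 ≅ Z/2
Ȟ^2 = (10 − 0) − 9 = 1, so Ȟ^2 ≅ Z


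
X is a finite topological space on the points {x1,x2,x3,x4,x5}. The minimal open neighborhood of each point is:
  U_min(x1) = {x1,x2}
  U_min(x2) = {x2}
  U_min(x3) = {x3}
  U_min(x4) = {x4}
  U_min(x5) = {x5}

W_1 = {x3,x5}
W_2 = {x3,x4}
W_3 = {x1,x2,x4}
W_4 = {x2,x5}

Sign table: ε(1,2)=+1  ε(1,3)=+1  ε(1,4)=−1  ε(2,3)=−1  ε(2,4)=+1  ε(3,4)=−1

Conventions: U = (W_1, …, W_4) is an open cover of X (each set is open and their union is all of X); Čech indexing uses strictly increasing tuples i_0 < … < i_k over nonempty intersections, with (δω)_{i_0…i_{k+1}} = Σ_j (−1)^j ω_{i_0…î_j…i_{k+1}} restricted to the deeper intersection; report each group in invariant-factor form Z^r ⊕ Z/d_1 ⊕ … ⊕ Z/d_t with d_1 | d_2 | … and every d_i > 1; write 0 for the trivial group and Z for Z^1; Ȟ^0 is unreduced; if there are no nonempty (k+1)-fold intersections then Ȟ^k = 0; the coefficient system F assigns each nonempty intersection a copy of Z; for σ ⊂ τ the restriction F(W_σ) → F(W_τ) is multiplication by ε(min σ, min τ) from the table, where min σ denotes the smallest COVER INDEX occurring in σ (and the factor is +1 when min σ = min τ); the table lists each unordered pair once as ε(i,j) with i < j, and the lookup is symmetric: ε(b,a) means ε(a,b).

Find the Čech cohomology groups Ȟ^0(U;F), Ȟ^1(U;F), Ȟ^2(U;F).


intersection data:
  W12={x3} W14={x5} W23={x4} W34={x2}
C dims 4,4; δ0: rk 4, SNF 1^3·2
Ȟ^0 = (4 − 4) − 0 = 0, so Ȟ^0 ≅ 0
Ȟ^1 = (4 − 0) − 4 = 0 plus torsion [2], so Ȟ^1 ≅ Z/2
Ȟ^2 = (0 − 0) − 0 = 0, so Ȟ^2 ≅ 0

Ȟ^0(U;F) ≅ 0, Ȟ^1(U;F) ≅ Z/2, Ȟ^2(U;F) ≅ 0


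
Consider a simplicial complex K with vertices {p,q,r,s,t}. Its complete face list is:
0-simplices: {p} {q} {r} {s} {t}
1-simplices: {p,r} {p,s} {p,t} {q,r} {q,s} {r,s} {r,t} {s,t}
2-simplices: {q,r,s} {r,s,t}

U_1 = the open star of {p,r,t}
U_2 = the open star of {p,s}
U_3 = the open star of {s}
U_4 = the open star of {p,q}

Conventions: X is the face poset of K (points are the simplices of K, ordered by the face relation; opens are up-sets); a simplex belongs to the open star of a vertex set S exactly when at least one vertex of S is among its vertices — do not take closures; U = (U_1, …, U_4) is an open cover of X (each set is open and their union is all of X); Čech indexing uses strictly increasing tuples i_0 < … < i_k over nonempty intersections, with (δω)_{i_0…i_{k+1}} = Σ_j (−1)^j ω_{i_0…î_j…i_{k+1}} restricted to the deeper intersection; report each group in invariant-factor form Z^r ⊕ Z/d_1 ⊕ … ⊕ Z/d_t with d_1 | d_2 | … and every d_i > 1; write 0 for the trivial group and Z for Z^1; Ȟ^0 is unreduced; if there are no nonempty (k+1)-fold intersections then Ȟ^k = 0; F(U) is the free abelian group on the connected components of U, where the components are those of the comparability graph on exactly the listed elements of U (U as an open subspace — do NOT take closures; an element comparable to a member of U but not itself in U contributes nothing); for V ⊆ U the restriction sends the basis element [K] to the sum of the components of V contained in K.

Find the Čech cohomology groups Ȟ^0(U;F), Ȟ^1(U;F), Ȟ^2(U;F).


Ȟ^0(U;F) ≅ Z,  Ȟ^1(U;F) ≅ Z,  Ȟ^2(U;F) ≅ 0

cover nerve:
  U1={{p},{r},{t},{p,r},{p,s},{p,t},{q,r},{r,s},{r,t},{s,t},{q,r,s},{r,s,t}} U2={{p},{s},{p,r},{p,s},{p,t},{q,s},{r,s},{s,t},{q,r,s},{r,s,t}} U3={{s},{p,s},{q,s},{r,s},{s,t},{q,r,s},{r,s,t}} U4={{p},{q},{p,r},{p,s},{p,t},{q,r},{q,s},{q,r,s}}
  U12={{p},{p,r},{p,s},{p,t},{r,s},{s,t},{q,r,s},{r,s,t}} U13={{p,s},{r,s},{s,t},{q,r,s},{r,s,t}} U14={{p},{p,r},{p,s},{p,t},{q,r},{q,r,s}} U23={{s},{p,s},{q,s},{r,s},{s,t},{q,r,s},{r,s,t}} U24={{p},{p,r},{p,s},{p,t},{q,s},{q,r,s}} U34={{p,s},{q,s},{q,r,s}}
  U123={{p,s},{r,s},{s,t},{q,r,s},{r,s,t}} U124={{p},{p,r},{p,s},{p,t},{q,r,s}} U134={{p,s},{q,r,s}} U234={{p,s},{q,s},{q,r,s}}
  U1234={{p,s},{q,r,s}}
components per intersection:
  U1: {{p},{r},{t},{p,r},{p,s},{p,t},{q,r},{r,s},{r,t},{s,t},{q,r,s},{r,s,t}}
  U2: {{p},{s},{p,r},{p,s},{p,t},{q,s},{r,s},{s,t},{q,r,s},{r,s,t}}
  U3: {{s},{p,s},{q,s},{r,s},{s,t},{q,r,s},{r,s,t}}
  U4: {{p},{p,r},{p,s},{p,t}} {{q},{q,r},{q,s},{q,r,s}}
  U12: {{p},{p,r},{p,s},{p,t}} {{r,s},{s,t},{q,r,s},{r,s,t}}
  U13: {{p,s}} {{r,s},{s,t},{q,r,s},{r,s,t}}
  U14: {{p},{p,r},{p,s},{p,t}} {{q,r},{q,r,s}}
  U23: {{s},{p,s},{q,s},{r,s},{s,t},{q,r,s},{r,s,t}}
  U24: {{p},{p,r},{p,s},{p,t}} {{q,s},{q,r,s}}
  U34: {{p,s}} {{q,s},{q,r,s}}
  U123: {{p,s}} {{r,s},{s,t},{q,r,s},{r,s,t}}
  U124: {{p},{p,r},{p,s},{p,t}} {{q,r,s}}
  U134: {{p,s}} {{q,r,s}}
  U234: {{p,s}} {{q,s},{q,r,s}}
  U1234: {{p,s}} {{q,r,s}}
C dims 5,11,8,2; δ0: rk 4, SNF 1^4; δ1: rk 6, SNF 1^6; δ2: rk 2, SNF 1^2
Ȟ^0: (5−4)−0=1 ⇒ Z
Ȟ^1: (11−6)−4=1 ⇒ Z
Ȟ^2: (8−2)−6=0 ⇒ 0


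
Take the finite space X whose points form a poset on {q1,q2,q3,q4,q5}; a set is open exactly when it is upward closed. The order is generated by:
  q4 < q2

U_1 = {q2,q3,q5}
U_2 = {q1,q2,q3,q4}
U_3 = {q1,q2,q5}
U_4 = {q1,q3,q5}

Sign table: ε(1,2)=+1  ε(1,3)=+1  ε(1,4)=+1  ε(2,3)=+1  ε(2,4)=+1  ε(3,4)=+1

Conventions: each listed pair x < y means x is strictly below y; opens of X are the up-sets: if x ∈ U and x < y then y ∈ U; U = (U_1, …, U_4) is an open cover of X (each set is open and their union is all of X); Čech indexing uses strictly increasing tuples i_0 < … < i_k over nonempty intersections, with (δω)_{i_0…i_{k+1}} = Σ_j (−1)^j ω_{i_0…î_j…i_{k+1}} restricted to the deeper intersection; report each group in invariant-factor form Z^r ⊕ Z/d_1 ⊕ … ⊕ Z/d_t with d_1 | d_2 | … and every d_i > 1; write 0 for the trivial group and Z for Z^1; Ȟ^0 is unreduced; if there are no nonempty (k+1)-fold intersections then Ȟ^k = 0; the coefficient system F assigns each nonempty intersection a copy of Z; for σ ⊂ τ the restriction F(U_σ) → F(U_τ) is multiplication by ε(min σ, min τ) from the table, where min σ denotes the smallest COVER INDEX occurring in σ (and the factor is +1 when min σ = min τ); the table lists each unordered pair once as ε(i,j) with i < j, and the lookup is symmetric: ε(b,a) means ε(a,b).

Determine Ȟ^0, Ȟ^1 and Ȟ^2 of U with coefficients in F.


cover nerve:
  U12={q2,q3} U13={q2,q5} U14={q3,q5} U23={q1,q2} U24={q1,q3} U34={q1,q5}
  U123={q2} U124={q3} U134={q5} U234={q1}
C dims 4,6,4; δ0: rk 3, SNF 1^3; δ1: rk 3, SNF 1^3
Ȟ^0: (4−3)−0=1 ⇒ Z
Ȟ^1: (6−3)−3=0 ⇒ 0
Ȟ^2: (4−0)−3=1 ⇒ Z

Ȟ^0 = Z, Ȟ^1 = 0 and Ȟ^2 = Z


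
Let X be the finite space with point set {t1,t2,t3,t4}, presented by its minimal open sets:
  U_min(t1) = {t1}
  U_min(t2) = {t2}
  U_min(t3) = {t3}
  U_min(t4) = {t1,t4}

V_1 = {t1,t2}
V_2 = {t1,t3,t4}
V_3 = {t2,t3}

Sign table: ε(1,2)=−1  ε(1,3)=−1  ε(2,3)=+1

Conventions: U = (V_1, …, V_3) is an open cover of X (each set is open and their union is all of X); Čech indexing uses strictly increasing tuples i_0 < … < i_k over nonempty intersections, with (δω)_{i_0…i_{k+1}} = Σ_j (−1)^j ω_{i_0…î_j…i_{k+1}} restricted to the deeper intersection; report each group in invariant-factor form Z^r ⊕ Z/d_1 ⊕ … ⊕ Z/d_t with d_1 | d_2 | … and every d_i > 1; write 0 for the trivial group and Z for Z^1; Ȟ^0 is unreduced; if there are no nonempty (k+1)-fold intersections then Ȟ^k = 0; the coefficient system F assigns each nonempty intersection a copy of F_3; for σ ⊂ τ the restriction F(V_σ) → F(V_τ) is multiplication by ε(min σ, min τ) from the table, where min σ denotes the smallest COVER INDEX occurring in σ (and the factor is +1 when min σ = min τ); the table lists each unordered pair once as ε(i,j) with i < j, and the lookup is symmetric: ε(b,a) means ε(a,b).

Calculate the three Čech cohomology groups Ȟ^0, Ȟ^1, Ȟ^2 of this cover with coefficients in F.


nonempty overlaps:
  V12={t1} V13={t2} V23={t3}
C dims 3,3; δ0: rk_F3 2
degree 0: 3−2−0 = 1 → Ȟ^0 ≅ Z/3
degree 1: 3−0−2 = 1 → Ȟ^1 ≅ Z/3
degree 2: 0−0−0 = 0 → Ȟ^2 ≅ 0

Ȟ^0 ≅ Z/3, Ȟ^1 ≅ Z/3, Ȟ^2 ≅ 0


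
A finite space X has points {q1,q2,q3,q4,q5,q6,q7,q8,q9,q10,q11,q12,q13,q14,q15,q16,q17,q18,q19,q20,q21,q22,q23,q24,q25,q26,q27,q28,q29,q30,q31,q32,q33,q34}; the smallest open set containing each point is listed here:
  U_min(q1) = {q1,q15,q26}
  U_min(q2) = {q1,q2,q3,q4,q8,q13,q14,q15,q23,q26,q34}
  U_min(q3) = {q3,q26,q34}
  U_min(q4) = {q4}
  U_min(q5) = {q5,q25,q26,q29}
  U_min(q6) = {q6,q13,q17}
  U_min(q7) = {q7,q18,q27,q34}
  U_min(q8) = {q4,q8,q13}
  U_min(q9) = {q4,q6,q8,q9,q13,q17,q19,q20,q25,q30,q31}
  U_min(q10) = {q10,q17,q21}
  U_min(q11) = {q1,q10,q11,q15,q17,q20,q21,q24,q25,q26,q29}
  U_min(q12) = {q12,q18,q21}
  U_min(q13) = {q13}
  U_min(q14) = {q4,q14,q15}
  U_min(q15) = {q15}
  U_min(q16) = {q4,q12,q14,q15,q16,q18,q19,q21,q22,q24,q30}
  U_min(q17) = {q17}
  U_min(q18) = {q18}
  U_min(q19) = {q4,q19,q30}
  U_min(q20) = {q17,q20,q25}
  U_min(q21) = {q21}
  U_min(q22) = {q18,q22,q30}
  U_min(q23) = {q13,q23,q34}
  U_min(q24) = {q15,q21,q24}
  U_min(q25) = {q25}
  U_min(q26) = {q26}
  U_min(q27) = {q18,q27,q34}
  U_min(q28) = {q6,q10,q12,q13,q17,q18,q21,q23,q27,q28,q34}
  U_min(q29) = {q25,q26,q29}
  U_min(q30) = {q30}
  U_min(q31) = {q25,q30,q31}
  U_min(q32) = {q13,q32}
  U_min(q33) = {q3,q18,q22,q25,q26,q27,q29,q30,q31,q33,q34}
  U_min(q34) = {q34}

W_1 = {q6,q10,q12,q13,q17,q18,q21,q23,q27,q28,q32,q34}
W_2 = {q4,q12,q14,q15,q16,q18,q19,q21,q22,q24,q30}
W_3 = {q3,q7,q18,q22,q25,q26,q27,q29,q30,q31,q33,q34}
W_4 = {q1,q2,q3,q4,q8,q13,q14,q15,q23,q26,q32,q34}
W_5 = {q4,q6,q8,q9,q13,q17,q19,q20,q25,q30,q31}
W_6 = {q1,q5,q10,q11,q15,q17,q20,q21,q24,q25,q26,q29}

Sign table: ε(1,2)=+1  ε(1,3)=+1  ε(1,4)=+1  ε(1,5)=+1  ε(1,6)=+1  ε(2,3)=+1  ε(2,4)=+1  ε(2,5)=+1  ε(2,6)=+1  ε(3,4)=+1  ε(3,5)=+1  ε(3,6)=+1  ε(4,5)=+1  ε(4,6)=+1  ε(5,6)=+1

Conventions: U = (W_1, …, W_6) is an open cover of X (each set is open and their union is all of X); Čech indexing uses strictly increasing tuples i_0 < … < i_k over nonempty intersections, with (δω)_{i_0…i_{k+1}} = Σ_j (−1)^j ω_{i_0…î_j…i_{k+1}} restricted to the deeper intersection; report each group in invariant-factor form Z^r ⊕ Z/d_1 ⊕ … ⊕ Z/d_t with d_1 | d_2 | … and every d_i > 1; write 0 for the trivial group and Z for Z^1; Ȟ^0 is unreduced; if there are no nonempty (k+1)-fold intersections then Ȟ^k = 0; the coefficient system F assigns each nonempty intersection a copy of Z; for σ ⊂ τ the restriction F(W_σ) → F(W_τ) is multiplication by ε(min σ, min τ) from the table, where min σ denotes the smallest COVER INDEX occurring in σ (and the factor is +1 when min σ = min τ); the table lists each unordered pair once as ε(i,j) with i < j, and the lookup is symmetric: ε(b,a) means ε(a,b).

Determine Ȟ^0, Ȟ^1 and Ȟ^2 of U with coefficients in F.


Ȟ^0 ≅ Z; Ȟ^1 ≅ 0; Ȟ^2 ≅ Z/2

intersection data:
  W12={q12,q18,q21} W13={q18,q27,q34} W14={q13,q23,q32,q34} W15={q6,q13,q17} W16={q10,q17,q21} W23={q18,q22,q30} W24={q4,q14,q15} W25={q4,q19,q30} W26={q15,q21,q24} W34={q3,q26,q34} W35={q25,q30,q31} W36={q25,q26,q29} W45={q4,q8,q13} W46={q1,q15,q26} W56={q17,q20,q25}
  W123={q18} W126={q21} W134={q34} W145={q13} W156={q17} W235={q30} W245={q4} W246={q15} W346={q26} W356={q25}
C dims 6,15,10; δ0: rk 5, SNF 1^5; δ1: rk 10, SNF 1^9·2
Ȟ^0 = (6 − 5) − 0 = 1, so Ȟ^0 ≅ Z
Ȟ^1 = (15 − 10) − 5 = 0, so Ȟ^1 ≅ 0
Ȟ^2 = (10 − 0) − 10 = 0 plus torsion [2], so Ȟ^2 ≅ Z/2


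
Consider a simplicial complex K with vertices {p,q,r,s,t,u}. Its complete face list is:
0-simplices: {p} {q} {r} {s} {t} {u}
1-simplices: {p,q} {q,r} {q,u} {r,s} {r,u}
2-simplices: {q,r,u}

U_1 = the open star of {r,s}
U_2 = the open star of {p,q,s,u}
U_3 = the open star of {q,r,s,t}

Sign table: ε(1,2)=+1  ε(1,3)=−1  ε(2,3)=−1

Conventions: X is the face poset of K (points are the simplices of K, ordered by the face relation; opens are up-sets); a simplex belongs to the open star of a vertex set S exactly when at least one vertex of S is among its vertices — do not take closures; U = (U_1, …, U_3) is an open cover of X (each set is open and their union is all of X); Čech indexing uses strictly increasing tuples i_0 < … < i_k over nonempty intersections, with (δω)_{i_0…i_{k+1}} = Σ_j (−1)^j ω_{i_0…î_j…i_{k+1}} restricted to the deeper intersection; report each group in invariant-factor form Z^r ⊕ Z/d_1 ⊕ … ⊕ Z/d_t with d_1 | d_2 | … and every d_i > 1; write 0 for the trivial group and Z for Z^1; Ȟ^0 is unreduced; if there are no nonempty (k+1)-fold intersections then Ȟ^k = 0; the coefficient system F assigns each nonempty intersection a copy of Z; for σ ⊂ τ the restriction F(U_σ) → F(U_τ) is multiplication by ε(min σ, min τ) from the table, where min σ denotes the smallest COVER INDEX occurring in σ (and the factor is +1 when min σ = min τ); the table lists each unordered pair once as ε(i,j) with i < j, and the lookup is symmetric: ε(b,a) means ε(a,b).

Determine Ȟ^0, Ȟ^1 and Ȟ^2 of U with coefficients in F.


Ȟ^0 = Z, Ȟ^1 = 0, Ȟ^2 = 0

cover nerve:
  U1={{r},{s},{q,r},{r,s},{r,u},{q,r,u}} U2={{p},{q},{s},{u},{p,q},{q,r},{q,u},{r,s},{r,u},{q,r,u}} U3={{q},{r},{s},{t},{p,q},{q,r},{q,u},{r,s},{r,u},{q,r,u}}
  U12={{s},{q,r},{r,s},{r,u},{q,r,u}} U13={{r},{s},{q,r},{r,s},{r,u},{q,r,u}} U23={{q},{s},{p,q},{q,r},{q,u},{r,s},{r,u},{q,r,u}}
  U123={{s},{q,r},{r,s},{r,u},{q,r,u}}
C dims 3,3,1; δ0: rk 2, SNF 1^2; δ1: rk 1, SNF 1^1
Ȟ^0: (3−2)−0=1 ⇒ Z
Ȟ^1: (3−1)−2=0 ⇒ 0
Ȟ^2: (1−0)−1=0 ⇒ 0


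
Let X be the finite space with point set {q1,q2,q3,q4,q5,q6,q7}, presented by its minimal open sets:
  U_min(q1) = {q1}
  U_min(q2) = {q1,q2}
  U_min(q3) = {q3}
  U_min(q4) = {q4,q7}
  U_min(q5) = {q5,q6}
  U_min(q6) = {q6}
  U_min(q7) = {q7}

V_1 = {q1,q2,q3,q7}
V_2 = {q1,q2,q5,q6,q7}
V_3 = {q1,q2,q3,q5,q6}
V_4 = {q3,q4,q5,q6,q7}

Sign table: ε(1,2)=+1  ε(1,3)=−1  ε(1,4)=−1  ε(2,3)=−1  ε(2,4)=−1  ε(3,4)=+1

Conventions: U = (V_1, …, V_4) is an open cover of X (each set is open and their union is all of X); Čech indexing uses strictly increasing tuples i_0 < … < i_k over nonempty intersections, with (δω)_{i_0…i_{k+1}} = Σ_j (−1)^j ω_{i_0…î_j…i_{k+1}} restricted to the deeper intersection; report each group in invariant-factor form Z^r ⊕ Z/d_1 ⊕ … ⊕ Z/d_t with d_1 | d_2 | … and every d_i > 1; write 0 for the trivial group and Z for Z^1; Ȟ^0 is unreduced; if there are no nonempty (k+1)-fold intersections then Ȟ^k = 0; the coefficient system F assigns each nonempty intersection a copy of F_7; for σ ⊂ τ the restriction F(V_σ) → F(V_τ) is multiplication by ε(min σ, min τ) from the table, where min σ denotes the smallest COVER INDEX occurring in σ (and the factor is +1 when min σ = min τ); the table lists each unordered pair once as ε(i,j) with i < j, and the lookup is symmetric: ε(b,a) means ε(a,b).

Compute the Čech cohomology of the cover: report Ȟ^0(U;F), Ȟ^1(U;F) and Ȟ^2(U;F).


Ȟ^0(U;F) ≅ Z/7, Ȟ^1(U;F) ≅ 0 and Ȟ^2(U;F) ≅ Z/7

intersection data:
  V12={q1,q2,q7} V13={q1,q2,q3} V14={q3,q7} V23={q1,q2,q5,q6} V24={q5,q6,q7} V34={q3,q5,q6}
  V123={q1,q2} V124={q7} V134={q3} V234={q5,q6}
C dims 4,6,4; δ0: rk_F7 3; δ1: rk_F7 3
Ȟ^0 = (4 − 3) − 0 = 1, so Ȟ^0 ≅ Z/7
Ȟ^1 = (6 − 3) − 3 = 0, so Ȟ^1 ≅ 0
Ȟ^2 = (4 − 0) − 3 = 1, so Ȟ^2 ≅ Z/7


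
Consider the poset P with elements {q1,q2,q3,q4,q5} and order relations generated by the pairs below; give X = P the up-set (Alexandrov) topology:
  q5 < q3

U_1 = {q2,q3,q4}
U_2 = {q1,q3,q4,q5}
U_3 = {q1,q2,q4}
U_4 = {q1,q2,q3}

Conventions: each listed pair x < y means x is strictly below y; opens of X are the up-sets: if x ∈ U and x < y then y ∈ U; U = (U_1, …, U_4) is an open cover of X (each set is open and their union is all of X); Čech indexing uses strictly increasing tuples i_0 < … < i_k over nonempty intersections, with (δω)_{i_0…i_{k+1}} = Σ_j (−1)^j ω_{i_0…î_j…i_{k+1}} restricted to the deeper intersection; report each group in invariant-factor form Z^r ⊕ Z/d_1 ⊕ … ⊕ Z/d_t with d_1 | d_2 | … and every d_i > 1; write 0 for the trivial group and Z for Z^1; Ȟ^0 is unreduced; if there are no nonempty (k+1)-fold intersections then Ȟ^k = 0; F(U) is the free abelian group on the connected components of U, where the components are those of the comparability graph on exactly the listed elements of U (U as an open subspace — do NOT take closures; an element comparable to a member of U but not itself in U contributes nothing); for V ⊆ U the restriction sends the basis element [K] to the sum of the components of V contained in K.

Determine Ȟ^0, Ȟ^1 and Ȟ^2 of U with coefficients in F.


nerve simplices:
  U12={q3,q4} U13={q2,q4} U14={q2,q3} U23={q1,q4} U24={q1,q3} U34={q1,q2}
  U123={q4} U124={q3} U134={q2} U234={q1}
components per intersection:
  U1: {q2} {q3} {q4}
  U2: {q1} {q3,q5} {q4}
  U3: {q1} {q2} {q4}
  U4: {q1} {q2} {q3}
  U12: {q3} {q4}
  U13: {q2} {q4}
  U14: {q2} {q3}
  U23: {q1} {q4}
  U24: {q1} {q3}
  U34: {q1} {q2}
  U123: {q4}
  U124: {q3}
  U134: {q2}
  U234: {q1}
C dims 12,12,4; δ0: rk 8, SNF 1^8; δ1: rk 4, SNF 1^4
degree 0: 12−8−0 = 4 → Ȟ^0 ≅ Z^4
degree 1: 12−4−8 = 0 → Ȟ^1 ≅ 0
degree 2: 4−0−4 = 0 → Ȟ^2 ≅ 0

Ȟ^0(U;F) ≅ Z^4,  Ȟ^1(U;F) ≅ 0,  Ȟ^2(U;F) ≅ 0


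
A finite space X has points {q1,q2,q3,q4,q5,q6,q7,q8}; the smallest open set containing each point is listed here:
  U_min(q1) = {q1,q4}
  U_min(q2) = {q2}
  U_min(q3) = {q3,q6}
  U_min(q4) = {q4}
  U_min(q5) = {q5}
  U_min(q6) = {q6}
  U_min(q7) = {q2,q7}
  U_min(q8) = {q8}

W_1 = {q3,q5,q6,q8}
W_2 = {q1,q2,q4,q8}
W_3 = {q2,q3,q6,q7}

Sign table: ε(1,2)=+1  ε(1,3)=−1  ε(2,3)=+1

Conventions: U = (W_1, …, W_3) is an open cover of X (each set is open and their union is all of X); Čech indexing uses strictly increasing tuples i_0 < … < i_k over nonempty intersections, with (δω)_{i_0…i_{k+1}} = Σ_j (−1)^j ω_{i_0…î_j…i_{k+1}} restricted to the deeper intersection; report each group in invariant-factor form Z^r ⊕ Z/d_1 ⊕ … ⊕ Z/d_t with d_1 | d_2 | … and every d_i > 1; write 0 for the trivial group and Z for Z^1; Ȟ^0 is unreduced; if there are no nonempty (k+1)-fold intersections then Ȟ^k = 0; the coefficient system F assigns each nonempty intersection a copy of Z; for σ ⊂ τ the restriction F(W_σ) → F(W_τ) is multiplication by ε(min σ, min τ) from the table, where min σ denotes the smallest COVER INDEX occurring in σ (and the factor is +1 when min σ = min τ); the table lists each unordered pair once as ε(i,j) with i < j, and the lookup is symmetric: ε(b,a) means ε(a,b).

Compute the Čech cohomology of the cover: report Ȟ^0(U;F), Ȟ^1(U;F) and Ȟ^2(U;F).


Ȟ^0 = 0,  Ȟ^1 = Z/2,  Ȟ^2 = 0

nerve of the cover:
  W12={q8} W13={q3,q6} W23={q2}
C dims 3,3; δ0: rk 3, SNF 1^2·2
Ȟ^0 = (3 − 3) − 0 = 0, so Ȟ^0 ≅ 0
Ȟ^1 = (3 − 0) − 3 = 0 plus torsion [2], so Ȟ^1 ≅ Z/2
Ȟ^2 = (0 − 0) − 0 = 0, so Ȟ^2 ≅ 0


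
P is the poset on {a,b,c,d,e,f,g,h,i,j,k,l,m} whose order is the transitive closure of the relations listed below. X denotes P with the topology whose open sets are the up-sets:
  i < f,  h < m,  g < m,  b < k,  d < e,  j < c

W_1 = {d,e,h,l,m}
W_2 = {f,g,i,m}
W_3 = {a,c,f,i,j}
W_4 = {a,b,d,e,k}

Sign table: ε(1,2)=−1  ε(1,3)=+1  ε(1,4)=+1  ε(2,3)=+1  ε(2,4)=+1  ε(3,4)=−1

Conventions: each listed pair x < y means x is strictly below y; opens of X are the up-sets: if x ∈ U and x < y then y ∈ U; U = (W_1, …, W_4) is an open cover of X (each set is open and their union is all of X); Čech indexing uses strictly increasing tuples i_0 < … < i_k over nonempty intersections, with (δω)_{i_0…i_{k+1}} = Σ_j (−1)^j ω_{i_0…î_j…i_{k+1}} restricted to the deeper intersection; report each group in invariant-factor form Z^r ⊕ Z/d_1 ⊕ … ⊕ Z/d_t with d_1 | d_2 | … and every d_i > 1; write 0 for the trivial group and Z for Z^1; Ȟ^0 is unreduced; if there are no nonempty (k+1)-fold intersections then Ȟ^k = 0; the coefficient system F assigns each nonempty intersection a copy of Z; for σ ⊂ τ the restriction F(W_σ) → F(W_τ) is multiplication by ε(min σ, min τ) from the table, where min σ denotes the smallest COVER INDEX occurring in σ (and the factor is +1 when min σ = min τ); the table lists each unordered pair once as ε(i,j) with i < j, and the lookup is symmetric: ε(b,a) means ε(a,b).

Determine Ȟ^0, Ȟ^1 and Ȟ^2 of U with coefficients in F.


Ȟ^0 ≅ Z; Ȟ^1 ≅ Z; Ȟ^2 ≅ 0

nonempty overlaps:
  W12={m} W14={d,e} W23={f,i} W34={a}
C dims 4,4; δ0: rk 3, SNF 1^3
degree 0: 4−3−0 = 1 → Ȟ^0 ≅ Z
degree 1: 4−0−3 = 1 → Ȟ^1 ≅ Z
degree 2: 0−0−0 = 0 → Ȟ^2 ≅ 0


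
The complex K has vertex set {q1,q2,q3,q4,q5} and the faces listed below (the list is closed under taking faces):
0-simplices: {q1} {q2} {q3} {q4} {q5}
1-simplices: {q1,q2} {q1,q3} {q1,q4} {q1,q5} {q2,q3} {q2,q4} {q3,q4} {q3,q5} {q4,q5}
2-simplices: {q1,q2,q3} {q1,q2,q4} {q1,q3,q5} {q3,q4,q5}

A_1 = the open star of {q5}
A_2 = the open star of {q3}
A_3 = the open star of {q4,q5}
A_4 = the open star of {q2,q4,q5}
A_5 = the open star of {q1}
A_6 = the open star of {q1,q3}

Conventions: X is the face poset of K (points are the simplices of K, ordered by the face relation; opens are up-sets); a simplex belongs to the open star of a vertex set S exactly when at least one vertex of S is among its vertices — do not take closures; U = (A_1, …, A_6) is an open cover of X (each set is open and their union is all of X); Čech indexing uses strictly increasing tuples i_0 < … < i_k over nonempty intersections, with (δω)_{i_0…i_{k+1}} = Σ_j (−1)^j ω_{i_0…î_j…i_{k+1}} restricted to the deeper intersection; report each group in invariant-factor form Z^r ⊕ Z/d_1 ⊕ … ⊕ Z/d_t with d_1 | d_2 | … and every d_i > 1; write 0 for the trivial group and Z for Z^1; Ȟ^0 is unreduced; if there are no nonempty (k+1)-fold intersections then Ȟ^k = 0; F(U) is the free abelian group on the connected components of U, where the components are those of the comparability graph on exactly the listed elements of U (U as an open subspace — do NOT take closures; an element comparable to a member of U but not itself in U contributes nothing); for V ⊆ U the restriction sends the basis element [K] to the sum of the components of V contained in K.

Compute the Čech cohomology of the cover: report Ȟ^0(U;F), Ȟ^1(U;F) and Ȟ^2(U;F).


Ȟ^0(U;F) ≅ Z, Ȟ^1(U;F) ≅ Z, Ȟ^2(U;F) ≅ 0

intersection data:
  A1={{q5},{q1,q5},{q3,q5},{q4,q5},{q1,q3,q5},{q3,q4,q5}} A2={{q3},{q1,q3},{q2,q3},{q3,q4},{q3,q5},{q1,q2,q3},{q1,q3,q5},{q3,q4,q5}} A3={{q4},{q5},{q1,q4},{q1,q5},{q2,q4},{q3,q4},{q3,q5},{q4,q5},{q1,q2,q4},{q1,q3,q5},{q3,q4,q5}} A4={{q2},{q4},{q5},{q1,q2},{q1,q4},{q1,q5},{q2,q3},{q2,q4},{q3,q4},{q3,q5},{q4,q5},{q1,q2,q3},{q1,q2,q4},{q1,q3,q5},{q3,q4,q5}} A5={{q1},{q1,q2},{q1,q3},{q1,q4},{q1,q5},{q1,q2,q3},{q1,q2,q4},{q1,q3,q5}} A6={{q1},{q3},{q1,q2},{q1,q3},{q1,q4},{q1,q5},{q2,q3},{q3,q4},{q3,q5},{q1,q2,q3},{q1,q2,q4},{q1,q3,q5},{q3,q4,q5}}
  A12={{q3,q5},{q1,q3,q5},{q3,q4,q5}} A13={{q5},{q1,q5},{q3,q5},{q4,q5},{q1,q3,q5},{q3,q4,q5}} A14={{q5},{q1,q5},{q3,q5},{q4,q5},{q1,q3,q5},{q3,q4,q5}} A15={{q1,q5},{q1,q3,q5}} A16={{q1,q5},{q3,q5},{q1,q3,q5},{q3,q4,q5}} A23={{q3,q4},{q3,q5},{q1,q3,q5},{q3,q4,q5}} A24={{q2,q3},{q3,q4},{q3,q5},{q1,q2,q3},{q1,q3,q5},{q3,q4,q5}} A25={{q1,q3},{q1,q2,q3},{q1,q3,q5}} A26={{q3},{q1,q3},{q2,q3},{q3,q4},{q3,q5},{q1,q2,q3},{q1,q3,q5},{q3,q4,q5}} A34={{q4},{q5},{q1,q4},{q1,q5},{q2,q4},{q3,q4},{q3,q5},{q4,q5},{q1,q2,q4},{q1,q3,q5},{q3,q4,q5}} A35={{q1,q4},{q1,q5},{q1,q2,q4},{q1,q3,q5}} A36={{q1,q4},{q1,q5},{q3,q4},{q3,q5},{q1,q2,q4},{q1,q3,q5},{q3,q4,q5}} A45={{q1,q2},{q1,q4},{q1,q5},{q1,q2,q3},{q1,q2,q4},{q1,q3,q5}} A46={{q1,q2},{q1,q4},{q1,q5},{q2,q3},{q3,q4},{q3,q5},{q1,q2,q3},{q1,q2,q4},{q1,q3,q5},{q3,q4,q5}} A56={{q1},{q1,q2},{q1,q3},{q1,q4},{q1,q5},{q1,q2,q3},{q1,q2,q4},{q1,q3,q5}}
  A123={{q3,q5},{q1,q3,q5},{q3,q4,q5}} A124={{q3,q5},{q1,q3,q5},{q3,q4,q5}} A125={{q1,q3,q5}} A126={{q3,q5},{q1,q3,q5},{q3,q4,q5}} A134={{q5},{q1,q5},{q3,q5},{q4,q5},{q1,q3,q5},{q3,q4,q5}} A135={{q1,q5},{q1,q3,q5}} A136={{q1,q5},{q3,q5},{q1,q3,q5},{q3,q4,q5}} A145={{q1,q5},{q1,q3,q5}} A146={{q1,q5},{q3,q5},{q1,q3,q5},{q3,q4,q5}} A156={{q1,q5},{q1,q3,q5}} A234={{q3,q4},{q3,q5},{q1,q3,q5},{q3,q4,q5}} A235={{q1,q3,q5}} A236={{q3,q4},{q3,q5},{q1,q3,q5},{q3,q4,q5}} A245={{q1,q2,q3},{q1,q3,q5}} A246={{q2,q3},{q3,q4},{q3,q5},{q1,q2,q3},{q1,q3,q5},{q3,q4,q5}} A256={{q1,q3},{q1,q2,q3},{q1,q3,q5}} A345={{q1,q4},{q1,q5},{q1,q2,q4},{q1,q3,q5}} A346={{q1,q4},{q1,q5},{q3,q4},{q3,q5},{q1,q2,q4},{q1,q3,q5},{q3,q4,q5}} A356={{q1,q4},{q1,q5},{q1,q2,q4},{q1,q3,q5}} A456={{q1,q2},{q1,q4},{q1,q5},{q1,q2,q3},{q1,q2,q4},{q1,q3,q5}}
  A1234={{q3,q5},{q1,q3,q5},{q3,q4,q5}} A1235={{q1,q3,q5}} A1236={{q3,q5},{q1,q3,q5},{q3,q4,q5}} A1245={{q1,q3,q5}} A1246={{q3,q5},{q1,q3,q5},{q3,q4,q5}} A1256={{q1,q3,q5}} A1345={{q1,q5},{q1,q3,q5}} A1346={{q1,q5},{q3,q5},{q1,q3,q5},{q3,q4,q5}} A1356={{q1,q5},{q1,q3,q5}} A1456={{q1,q5},{q1,q3,q5}} A2345={{q1,q3,q5}} A2346={{q3,q4},{q3,q5},{q1,q3,q5},{q3,q4,q5}} A2356={{q1,q3,q5}} A2456={{q1,q2,q3},{q1,q3,q5}} A3456={{q1,q4},{q1,q5},{q1,q2,q4},{q1,q3,q5}}
  A12345={{q1,q3,q5}} A12346={{q3,q5},{q1,q3,q5},{q3,q4,q5}} A12356={{q1,q3,q5}} A12456={{q1,q3,q5}} A13456={{q1,q5},{q1,q3,q5}} A23456={{q1,q3,q5}}
  A123456={{q1,q3,q5}}
components per intersection:
  A1: {{q5},{q1,q5},{q3,q5},{q4,q5},{q1,q3,q5},{q3,q4,q5}}
  A2: {{q3},{q1,q3},{q2,q3},{q3,q4},{q3,q5},{q1,q2,q3},{q1,q3,q5},{q3,q4,q5}}
  A3: {{q4},{q5},{q1,q4},{q1,q5},{q2,q4},{q3,q4},{q3,q5},{q4,q5},{q1,q2,q4},{q1,q3,q5},{q3,q4,q5}}
  A4: {{q2},{q4},{q5},{q1,q2},{q1,q4},{q1,q5},{q2,q3},{q2,q4},{q3,q4},{q3,q5},{q4,q5},{q1,q2,q3},{q1,q2,q4},{q1,q3,q5},{q3,q4,q5}}
  A5: {{q1},{q1,q2},{q1,q3},{q1,q4},{q1,q5},{q1,q2,q3},{q1,q2,q4},{q1,q3,q5}}
  A6: {{q1},{q3},{q1,q2},{q1,q3},{q1,q4},{q1,q5},{q2,q3},{q3,q4},{q3,q5},{q1,q2,q3},{q1,q2,q4},{q1,q3,q5},{q3,q4,q5}}
  A12: {{q3,q5},{q1,q3,q5},{q3,q4,q5}}
  A13: {{q5},{q1,q5},{q3,q5},{q4,q5},{q1,q3,q5},{q3,q4,q5}}
  A14: {{q5},{q1,q5},{q3,q5},{q4,q5},{q1,q3,q5},{q3,q4,q5}}
  A15: {{q1,q5},{q1,q3,q5}}
  A16: {{q1,q5},{q3,q5},{q1,q3,q5},{q3,q4,q5}}
  A23: {{q3,q4},{q3,q5},{q1,q3,q5},{q3,q4,q5}}
  A24: {{q2,q3},{q1,q2,q3}} {{q3,q4},{q3,q5},{q1,q3,q5},{q3,q4,q5}}
  A25: {{q1,q3},{q1,q2,q3},{q1,q3,q5}}
  A26: {{q3},{q1,q3},{q2,q3},{q3,q4},{q3,q5},{q1,q2,q3},{q1,q3,q5},{q3,q4,q5}}
  A34: {{q4},{q5},{q1,q4},{q1,q5},{q2,q4},{q3,q4},{q3,q5},{q4,q5},{q1,q2,q4},{q1,q3,q5},{q3,q4,q5}}
  A35: {{q1,q4},{q1,q2,q4}} {{q1,q5},{q1,q3,q5}}
  A36: {{q1,q4},{q1,q2,q4}} {{q1,q5},{q3,q4},{q3,q5},{q1,q3,q5},{q3,q4,q5}}
  A45: {{q1,q2},{q1,q4},{q1,q2,q3},{q1,q2,q4}} {{q1,q5},{q1,q3,q5}}
  A46: {{q1,q2},{q1,q4},{q2,q3},{q1,q2,q3},{q1,q2,q4}} {{q1,q5},{q3,q4},{q3,q5},{q1,q3,q5},{q3,q4,q5}}
  A56: {{q1},{q1,q2},{q1,q3},{q1,q4},{q1,q5},{q1,q2,q3},{q1,q2,q4},{q1,q3,q5}}
  A123: {{q3,q5},{q1,q3,q5},{q3,q4,q5}}
  A124: {{q3,q5},{q1,q3,q5},{q3,q4,q5}}
  A125: {{q1,q3,q5}}
  A126: {{q3,q5},{q1,q3,q5},{q3,q4,q5}}
  A134: {{q5},{q1,q5},{q3,q5},{q4,q5},{q1,q3,q5},{q3,q4,q5}}
  A135: {{q1,q5},{q1,q3,q5}}
  A136: {{q1,q5},{q3,q5},{q1,q3,q5},{q3,q4,q5}}
  A145: {{q1,q5},{q1,q3,q5}}
  A146: {{q1,q5},{q3,q5},{q1,q3,q5},{q3,q4,q5}}
  A156: {{q1,q5},{q1,q3,q5}}
  A234: {{q3,q4},{q3,q5},{q1,q3,q5},{q3,q4,q5}}
  A235: {{q1,q3,q5}}
  A236: {{q3,q4},{q3,q5},{q1,q3,q5},{q3,q4,q5}}
  A245: {{q1,q2,q3}} {{q1,q3,q5}}
  A246: {{q2,q3},{q1,q2,q3}} {{q3,q4},{q3,q5},{q1,q3,q5},{q3,q4,q5}}
  A256: {{q1,q3},{q1,q2,q3},{q1,q3,q5}}
  A345: {{q1,q4},{q1,q2,q4}} {{q1,q5},{q1,q3,q5}}
  A346: {{q1,q4},{q1,q2,q4}} {{q1,q5},{q3,q4},{q3,q5},{q1,q3,q5},{q3,q4,q5}}
  A356: {{q1,q4},{q1,q2,q4}} {{q1,q5},{q1,q3,q5}}
  A456: {{q1,q2},{q1,q4},{q1,q2,q3},{q1,q2,q4}} {{q1,q5},{q1,q3,q5}}
  A1234: {{q3,q5},{q1,q3,q5},{q3,q4,q5}}
  A1235: {{q1,q3,q5}}
  A1236: {{q3,q5},{q1,q3,q5},{q3,q4,q5}}
  A1245: {{q1,q3,q5}}
  A1246: {{q3,q5},{q1,q3,q5},{q3,q4,q5}}
  A1256: {{q1,q3,q5}}
  A1345: {{q1,q5},{q1,q3,q5}}
  A1346: {{q1,q5},{q3,q5},{q1,q3,q5},{q3,q4,q5}}
  A1356: {{q1,q5},{q1,q3,q5}}
  A1456: {{q1,q5},{q1,q3,q5}}
  A2345: {{q1,q3,q5}}
  A2346: {{q3,q4},{q3,q5},{q1,q3,q5},{q3,q4,q5}}
  A2356: {{q1,q3,q5}}
  A2456: {{q1,q2,q3}} {{q1,q3,q5}}
  A3456: {{q1,q4},{q1,q2,q4}} {{q1,q5},{q1,q3,q5}}
  A12345: {{q1,q3,q5}}
  A12346: {{q3,q5},{q1,q3,q5},{q3,q4,q5}}
  A12356: {{q1,q3,q5}}
  A12456: {{q1,q3,q5}}
  A13456: {{q1,q5},{q1,q3,q5}}
  A23456: {{q1,q3,q5}}
  A123456: {{q1,q3,q5}}
C dims 6,20,26,17; δ0: rk 5, SNF 1^5; δ1: rk 14, SNF 1^14; δ2: rk 12, SNF 1^12
Ȟ^0 = (6 − 5) − 0 = 1, so Ȟ^0 ≅ Z
Ȟ^1 = (20 − 14) − 5 = 1, so Ȟ^1 ≅ Z
Ȟ^2 = (26 − 12) − 14 = 0, so Ȟ^2 ≅ 0


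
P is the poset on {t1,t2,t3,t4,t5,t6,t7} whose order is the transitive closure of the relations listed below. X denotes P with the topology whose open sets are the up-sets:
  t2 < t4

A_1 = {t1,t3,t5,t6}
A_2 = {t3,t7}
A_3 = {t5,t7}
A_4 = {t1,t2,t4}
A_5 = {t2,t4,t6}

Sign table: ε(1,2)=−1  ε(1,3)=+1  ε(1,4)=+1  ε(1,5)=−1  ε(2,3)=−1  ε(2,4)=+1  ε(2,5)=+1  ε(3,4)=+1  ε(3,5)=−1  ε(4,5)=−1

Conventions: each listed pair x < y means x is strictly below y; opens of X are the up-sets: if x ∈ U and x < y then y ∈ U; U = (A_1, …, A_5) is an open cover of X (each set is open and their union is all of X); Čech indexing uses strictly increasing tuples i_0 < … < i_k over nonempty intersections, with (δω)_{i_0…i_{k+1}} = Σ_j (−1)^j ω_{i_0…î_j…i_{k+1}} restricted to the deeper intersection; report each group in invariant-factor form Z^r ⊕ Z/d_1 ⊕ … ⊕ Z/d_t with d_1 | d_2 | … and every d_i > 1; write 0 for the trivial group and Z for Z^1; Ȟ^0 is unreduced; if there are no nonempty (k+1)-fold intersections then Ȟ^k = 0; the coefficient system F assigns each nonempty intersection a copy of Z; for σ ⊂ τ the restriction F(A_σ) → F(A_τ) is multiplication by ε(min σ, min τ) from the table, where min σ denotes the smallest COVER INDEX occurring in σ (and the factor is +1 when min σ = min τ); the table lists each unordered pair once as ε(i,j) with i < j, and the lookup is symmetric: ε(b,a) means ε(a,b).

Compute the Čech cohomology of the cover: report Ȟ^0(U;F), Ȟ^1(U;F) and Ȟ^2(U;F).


Ȟ^0(U;F) ≅ Z, Ȟ^1(U;F) ≅ Z^2, Ȟ^2(U;F) ≅ 0

nerve of the cover:
  A12={t3} A13={t5} A14={t1} A15={t6} A23={t7} A45={t2,t4}
C dims 5,6; δ0: rk 4, SNF 1^4
Ȟ^0 = (5 − 4) − 0 = 1, so Ȟ^0 ≅ Z
Ȟ^1 = (6 − 0) − 4 = 2, so Ȟ^1 ≅ Z^2
Ȟ^2 = (0 − 0) − 0 = 0, so Ȟ^2 ≅ 0
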